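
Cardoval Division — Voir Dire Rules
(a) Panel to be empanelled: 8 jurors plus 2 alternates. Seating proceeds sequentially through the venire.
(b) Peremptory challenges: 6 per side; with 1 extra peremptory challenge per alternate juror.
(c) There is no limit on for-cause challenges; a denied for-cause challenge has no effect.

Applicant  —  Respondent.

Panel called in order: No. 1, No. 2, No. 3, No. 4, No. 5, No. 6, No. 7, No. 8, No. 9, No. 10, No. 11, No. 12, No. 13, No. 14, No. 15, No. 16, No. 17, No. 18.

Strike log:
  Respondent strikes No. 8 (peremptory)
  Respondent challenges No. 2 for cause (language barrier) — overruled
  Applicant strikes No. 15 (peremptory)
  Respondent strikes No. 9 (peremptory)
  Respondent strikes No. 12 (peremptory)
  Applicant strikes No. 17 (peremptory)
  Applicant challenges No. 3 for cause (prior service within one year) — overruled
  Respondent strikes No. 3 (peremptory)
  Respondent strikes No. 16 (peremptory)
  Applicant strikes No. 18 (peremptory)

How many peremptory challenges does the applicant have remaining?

Applicant allotment: 6 base + 1 × 2 alternates = 8.
Applicant peremptories used: #15, #17, #18 — 3 (the for-cause on #3 doesn't count).
Remaining: 8 − 3 = 5.

5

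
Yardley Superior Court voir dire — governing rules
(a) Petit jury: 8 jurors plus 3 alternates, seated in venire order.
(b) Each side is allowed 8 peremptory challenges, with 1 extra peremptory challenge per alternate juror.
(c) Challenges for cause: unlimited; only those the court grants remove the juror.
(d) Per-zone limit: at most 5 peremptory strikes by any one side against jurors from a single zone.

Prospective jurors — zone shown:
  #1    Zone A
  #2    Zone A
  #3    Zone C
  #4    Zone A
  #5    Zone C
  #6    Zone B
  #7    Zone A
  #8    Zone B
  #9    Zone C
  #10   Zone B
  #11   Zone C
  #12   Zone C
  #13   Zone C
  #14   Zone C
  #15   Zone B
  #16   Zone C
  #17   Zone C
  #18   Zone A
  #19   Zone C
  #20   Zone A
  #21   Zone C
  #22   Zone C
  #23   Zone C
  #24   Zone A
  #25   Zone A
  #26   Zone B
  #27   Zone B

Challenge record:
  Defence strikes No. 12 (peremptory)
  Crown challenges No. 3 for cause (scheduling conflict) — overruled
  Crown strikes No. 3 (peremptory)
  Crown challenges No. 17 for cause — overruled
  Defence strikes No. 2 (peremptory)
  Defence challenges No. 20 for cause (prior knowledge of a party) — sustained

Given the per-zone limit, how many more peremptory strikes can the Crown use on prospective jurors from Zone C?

Crown peremptories so far: #3 — 1 of 11 used, 10 left overall.
Against Zone C: #3 — 1 used; per-zone cap 5 leaves 4.
Binding limit: min(10, 4) = 4.

4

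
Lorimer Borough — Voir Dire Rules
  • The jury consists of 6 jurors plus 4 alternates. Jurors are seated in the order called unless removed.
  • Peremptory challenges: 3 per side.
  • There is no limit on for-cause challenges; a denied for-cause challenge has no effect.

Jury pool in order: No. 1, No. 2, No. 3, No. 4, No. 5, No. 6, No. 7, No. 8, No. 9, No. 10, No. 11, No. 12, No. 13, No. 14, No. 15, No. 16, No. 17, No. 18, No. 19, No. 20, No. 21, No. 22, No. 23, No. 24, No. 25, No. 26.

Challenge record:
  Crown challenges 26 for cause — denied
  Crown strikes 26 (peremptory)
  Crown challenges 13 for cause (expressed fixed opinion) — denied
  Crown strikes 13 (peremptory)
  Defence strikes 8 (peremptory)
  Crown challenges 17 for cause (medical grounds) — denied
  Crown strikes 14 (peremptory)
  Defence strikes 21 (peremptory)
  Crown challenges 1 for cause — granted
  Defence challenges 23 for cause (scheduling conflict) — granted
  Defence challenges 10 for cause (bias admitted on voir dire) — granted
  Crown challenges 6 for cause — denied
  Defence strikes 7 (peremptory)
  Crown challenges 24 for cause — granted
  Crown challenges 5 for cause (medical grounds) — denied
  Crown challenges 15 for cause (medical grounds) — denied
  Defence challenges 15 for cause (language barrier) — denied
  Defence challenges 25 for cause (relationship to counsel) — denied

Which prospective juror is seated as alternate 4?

Removed: #1, #7, #8, #10, #13, #14, #21, #23, #24, #26. (#5, #6, #15, #17, #25 stay — for-cause denied.)
Seating in order: seats 1–6 → #2, #3, #4, #5, #6, #9; alternates → #11, #12, #15, #16.
So alternate 4 is #16.

16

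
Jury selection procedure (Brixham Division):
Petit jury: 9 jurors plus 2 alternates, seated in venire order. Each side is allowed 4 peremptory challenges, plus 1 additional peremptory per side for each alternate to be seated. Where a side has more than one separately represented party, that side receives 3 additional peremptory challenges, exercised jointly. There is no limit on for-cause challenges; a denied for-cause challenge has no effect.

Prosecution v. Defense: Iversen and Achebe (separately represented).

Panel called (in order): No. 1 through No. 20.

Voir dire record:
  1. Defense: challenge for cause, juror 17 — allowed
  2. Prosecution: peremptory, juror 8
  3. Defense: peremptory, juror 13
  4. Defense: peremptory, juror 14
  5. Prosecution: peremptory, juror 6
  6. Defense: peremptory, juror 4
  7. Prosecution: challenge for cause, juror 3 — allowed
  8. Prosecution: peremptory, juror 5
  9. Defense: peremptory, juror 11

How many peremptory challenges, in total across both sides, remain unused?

8

Prosecution allotment: 4 base + 1 × 2 alternates = 6. Defense allotment: 4 base + 1 × 2 alternates + 3 multi-party = 9.
Prosecution peremptories used: #8, #6, #5 — 3 (the for-cause on #3 doesn't count).
Defense peremptories used: #13, #14, #4, #11 — 4 (the for-cause on #17 doesn't count).
Remaining: (6 − 3) + (9 − 4) = 8.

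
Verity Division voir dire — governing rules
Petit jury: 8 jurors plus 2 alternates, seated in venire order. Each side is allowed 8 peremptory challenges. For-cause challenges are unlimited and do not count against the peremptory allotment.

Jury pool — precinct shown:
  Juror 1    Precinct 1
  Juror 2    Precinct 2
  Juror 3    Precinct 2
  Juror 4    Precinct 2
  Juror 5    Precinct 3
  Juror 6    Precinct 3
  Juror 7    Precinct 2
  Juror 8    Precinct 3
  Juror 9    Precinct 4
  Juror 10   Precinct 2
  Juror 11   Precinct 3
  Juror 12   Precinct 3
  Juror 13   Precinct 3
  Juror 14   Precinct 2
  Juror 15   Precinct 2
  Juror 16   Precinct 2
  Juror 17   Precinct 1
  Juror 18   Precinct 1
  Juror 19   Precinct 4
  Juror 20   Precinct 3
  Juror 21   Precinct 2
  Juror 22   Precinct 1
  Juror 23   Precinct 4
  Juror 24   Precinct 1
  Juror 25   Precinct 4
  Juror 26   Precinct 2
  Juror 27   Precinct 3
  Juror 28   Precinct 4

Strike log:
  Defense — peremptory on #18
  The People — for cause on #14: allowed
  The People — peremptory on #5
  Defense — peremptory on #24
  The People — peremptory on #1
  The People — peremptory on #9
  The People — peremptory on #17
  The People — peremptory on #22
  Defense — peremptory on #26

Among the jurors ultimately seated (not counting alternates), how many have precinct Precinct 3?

3

Removed: #1, #5, #9, #14, #17, #18, #22, #24, #26.
Seated jurors 1–8: #2, #3, #4, #6, #7, #8, #10, #11 (alternates #12, #13 not counted).
Of those, in Precinct 3: #6, #8, #11 → 3.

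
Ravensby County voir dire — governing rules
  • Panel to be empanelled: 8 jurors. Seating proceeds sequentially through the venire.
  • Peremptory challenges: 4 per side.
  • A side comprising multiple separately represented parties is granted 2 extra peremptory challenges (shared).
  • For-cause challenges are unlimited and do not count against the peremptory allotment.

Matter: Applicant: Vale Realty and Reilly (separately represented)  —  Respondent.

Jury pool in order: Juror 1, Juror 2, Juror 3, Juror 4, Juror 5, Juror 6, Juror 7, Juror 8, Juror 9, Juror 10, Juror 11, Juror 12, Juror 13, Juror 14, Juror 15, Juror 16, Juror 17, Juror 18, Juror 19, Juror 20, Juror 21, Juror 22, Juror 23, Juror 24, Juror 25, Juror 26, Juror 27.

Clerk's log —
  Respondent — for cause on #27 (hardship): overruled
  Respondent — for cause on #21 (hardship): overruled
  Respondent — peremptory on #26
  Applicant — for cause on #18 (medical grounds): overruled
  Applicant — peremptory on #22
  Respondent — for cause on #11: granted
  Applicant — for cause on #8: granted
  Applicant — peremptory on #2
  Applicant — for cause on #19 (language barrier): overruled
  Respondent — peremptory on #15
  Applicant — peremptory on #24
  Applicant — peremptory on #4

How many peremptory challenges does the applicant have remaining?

Applicant allotment: 4 base + 2 multi-party = 6.
Applicant peremptories used: #22, #2, #24, #4 — 4 (for-cause on #18, #8, #19 don't count).
Remaining: 6 − 4 = 2.

2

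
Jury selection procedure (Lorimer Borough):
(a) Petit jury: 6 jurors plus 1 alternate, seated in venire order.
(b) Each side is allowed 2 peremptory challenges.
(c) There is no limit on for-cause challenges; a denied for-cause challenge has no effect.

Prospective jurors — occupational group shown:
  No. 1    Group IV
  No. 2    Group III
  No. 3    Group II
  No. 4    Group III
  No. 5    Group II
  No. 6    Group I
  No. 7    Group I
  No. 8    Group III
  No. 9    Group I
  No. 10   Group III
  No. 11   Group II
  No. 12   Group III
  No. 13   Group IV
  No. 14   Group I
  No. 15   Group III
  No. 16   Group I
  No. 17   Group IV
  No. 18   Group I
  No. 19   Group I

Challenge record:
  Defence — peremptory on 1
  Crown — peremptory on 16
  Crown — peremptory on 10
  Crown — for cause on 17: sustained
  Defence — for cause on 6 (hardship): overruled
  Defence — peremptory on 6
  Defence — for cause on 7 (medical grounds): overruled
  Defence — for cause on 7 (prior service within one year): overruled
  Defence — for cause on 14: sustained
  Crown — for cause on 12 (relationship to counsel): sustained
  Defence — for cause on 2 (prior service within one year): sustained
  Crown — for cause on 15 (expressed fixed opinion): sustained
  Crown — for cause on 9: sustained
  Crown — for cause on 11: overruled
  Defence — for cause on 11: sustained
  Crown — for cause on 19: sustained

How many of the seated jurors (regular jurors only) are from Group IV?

Removed: #1, #2, #6, #9, #10, #11, #12, #14, #15, #16, #17, #19.
Seated jurors 1–6: #3, #4, #5, #7, #8, #13 (alternates #18 not counted).
Of those, in Group IV: #13 → 1.

1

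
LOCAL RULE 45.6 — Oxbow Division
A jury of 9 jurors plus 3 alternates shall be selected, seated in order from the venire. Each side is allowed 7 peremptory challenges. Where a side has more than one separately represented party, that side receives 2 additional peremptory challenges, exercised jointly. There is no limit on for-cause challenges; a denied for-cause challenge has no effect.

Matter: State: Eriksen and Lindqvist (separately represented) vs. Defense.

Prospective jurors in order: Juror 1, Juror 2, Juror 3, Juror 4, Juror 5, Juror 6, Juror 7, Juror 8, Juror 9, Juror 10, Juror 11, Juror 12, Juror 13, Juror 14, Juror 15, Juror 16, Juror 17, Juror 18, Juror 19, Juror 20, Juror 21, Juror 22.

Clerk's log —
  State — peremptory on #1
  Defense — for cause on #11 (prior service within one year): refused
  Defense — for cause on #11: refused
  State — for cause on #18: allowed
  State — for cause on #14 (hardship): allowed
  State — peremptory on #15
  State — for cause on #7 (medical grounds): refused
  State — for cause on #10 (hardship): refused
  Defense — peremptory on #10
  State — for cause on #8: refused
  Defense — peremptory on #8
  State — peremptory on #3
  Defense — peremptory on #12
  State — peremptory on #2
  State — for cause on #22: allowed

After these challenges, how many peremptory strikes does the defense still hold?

Defense allotment: 7.
Defense peremptories used: #10, #8, #12 — 3 (for-cause on #11, #11 don't count).
Remaining: 7 − 3 = 4.

4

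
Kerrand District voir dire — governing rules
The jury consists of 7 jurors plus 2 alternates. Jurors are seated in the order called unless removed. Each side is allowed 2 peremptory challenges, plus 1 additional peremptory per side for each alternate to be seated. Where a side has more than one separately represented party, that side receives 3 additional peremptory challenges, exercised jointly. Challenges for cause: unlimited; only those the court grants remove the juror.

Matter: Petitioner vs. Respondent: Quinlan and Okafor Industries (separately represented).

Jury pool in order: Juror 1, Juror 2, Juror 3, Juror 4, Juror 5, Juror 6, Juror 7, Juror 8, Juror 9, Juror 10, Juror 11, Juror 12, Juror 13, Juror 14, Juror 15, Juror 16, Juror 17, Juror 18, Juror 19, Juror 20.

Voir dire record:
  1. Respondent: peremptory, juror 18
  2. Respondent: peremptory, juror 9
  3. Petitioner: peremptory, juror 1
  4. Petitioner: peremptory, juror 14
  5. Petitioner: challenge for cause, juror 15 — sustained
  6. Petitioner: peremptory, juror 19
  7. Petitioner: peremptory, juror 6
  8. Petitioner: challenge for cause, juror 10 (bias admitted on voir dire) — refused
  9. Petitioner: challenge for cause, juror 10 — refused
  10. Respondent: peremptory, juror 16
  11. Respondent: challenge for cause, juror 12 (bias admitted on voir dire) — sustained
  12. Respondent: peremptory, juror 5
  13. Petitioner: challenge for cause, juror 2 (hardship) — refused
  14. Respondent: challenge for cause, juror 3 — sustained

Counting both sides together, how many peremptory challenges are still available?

Petitioner allotment: 2 base + 1 × 2 alternates = 4. Respondent allotment: 2 base + 1 × 2 alternates + 3 multi-party = 7.
Petitioner peremptories used: #1, #14, #19, #6 — 4 (for-cause on #15, #10, #10, #2 don't count).
Respondent peremptories used: #18, #9, #16, #5 — 4 (for-cause on #12, #3 don't count).
Remaining: (4 − 4) + (7 − 4) = 3.

3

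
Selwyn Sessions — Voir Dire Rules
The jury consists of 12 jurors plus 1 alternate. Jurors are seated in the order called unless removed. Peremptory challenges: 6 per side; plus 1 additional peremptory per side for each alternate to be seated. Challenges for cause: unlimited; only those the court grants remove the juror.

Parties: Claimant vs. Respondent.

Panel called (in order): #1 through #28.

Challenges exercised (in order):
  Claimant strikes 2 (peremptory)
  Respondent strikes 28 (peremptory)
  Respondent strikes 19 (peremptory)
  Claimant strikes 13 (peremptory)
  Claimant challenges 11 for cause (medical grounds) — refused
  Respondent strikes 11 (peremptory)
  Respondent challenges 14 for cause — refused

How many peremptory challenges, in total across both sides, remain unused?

Claimant allotment: 6 base + 1 × 1 alternate = 7. Respondent allotment: 6 base + 1 × 1 alternate = 7.
Claimant peremptories used: #2, #13 — 2 (the for-cause on #11 doesn't count).
Respondent peremptories used: #28, #19, #11 — 3 (the for-cause on #14 doesn't count).
Remaining: (7 − 2) + (7 − 3) = 9.

9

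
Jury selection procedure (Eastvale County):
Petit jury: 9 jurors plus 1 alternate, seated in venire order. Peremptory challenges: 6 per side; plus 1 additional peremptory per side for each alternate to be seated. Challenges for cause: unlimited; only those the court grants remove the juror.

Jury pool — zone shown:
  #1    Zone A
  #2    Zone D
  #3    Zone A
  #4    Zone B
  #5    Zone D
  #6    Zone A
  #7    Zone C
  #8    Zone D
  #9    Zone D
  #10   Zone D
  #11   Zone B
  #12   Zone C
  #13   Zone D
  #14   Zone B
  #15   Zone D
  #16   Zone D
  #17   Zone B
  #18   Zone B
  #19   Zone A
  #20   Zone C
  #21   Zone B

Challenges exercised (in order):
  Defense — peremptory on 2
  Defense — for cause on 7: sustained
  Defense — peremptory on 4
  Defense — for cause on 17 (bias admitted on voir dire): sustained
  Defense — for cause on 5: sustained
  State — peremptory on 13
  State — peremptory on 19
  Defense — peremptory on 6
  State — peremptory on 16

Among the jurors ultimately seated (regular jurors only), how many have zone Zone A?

Removed: #2, #4, #5, #6, #7, #13, #16, #17, #19.
Seated jurors 1–9: #1, #3, #8, #9, #10, #11, #12, #14, #15 (alternates #18 not counted).
Of those, in Zone A: #1, #3 → 2.

2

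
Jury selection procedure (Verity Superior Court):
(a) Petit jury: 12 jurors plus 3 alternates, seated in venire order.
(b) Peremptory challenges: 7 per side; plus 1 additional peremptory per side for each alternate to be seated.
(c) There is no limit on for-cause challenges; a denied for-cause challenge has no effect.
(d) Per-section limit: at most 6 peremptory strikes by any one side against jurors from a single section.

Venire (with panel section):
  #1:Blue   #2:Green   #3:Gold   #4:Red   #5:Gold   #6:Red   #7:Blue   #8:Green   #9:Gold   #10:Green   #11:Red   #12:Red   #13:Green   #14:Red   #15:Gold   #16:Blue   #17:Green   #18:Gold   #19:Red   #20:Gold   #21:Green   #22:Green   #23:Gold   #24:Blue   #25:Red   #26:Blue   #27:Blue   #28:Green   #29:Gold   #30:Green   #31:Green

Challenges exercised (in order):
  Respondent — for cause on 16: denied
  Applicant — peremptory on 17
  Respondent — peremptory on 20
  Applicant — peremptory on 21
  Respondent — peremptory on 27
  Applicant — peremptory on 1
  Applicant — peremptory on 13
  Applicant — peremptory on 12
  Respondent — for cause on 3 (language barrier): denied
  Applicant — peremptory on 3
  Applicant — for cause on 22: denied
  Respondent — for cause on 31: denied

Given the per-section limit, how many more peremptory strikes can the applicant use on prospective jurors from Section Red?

Applicant peremptories so far: #17, #21, #1, #13, #12, #3 — 6 of 10 used, 4 left overall.
Against Section Red: #12 — 1 used; per-section cap 6 leaves 5.
Binding limit: min(4, 5) = 4.

4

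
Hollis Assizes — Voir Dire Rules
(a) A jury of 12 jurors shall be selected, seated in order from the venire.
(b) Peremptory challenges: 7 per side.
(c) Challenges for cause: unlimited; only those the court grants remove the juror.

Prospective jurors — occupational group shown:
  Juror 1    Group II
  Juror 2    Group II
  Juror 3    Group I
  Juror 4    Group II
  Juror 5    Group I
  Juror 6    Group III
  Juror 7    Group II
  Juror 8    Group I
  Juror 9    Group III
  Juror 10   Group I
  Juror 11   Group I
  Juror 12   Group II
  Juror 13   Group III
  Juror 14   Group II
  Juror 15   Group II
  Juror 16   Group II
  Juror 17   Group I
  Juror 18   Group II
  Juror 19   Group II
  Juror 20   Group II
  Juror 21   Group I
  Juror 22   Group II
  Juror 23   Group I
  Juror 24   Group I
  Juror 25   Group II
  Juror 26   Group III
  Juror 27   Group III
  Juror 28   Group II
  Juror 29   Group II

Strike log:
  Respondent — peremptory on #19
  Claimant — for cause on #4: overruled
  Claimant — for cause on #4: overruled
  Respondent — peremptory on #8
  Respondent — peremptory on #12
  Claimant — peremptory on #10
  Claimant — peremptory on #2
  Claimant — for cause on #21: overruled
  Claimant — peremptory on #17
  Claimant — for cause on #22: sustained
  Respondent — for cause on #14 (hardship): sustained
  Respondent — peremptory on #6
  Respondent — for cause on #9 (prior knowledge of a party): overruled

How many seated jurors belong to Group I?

Removed: #2, #6, #8, #10, #12, #14, #17, #19, #22.
Seated jurors 1–12: #1, #3, #4, #5, #7, #9, #11, #13, #15, #16, #18, #20.
Of those, in Group I: #3, #5, #11 → 3.

3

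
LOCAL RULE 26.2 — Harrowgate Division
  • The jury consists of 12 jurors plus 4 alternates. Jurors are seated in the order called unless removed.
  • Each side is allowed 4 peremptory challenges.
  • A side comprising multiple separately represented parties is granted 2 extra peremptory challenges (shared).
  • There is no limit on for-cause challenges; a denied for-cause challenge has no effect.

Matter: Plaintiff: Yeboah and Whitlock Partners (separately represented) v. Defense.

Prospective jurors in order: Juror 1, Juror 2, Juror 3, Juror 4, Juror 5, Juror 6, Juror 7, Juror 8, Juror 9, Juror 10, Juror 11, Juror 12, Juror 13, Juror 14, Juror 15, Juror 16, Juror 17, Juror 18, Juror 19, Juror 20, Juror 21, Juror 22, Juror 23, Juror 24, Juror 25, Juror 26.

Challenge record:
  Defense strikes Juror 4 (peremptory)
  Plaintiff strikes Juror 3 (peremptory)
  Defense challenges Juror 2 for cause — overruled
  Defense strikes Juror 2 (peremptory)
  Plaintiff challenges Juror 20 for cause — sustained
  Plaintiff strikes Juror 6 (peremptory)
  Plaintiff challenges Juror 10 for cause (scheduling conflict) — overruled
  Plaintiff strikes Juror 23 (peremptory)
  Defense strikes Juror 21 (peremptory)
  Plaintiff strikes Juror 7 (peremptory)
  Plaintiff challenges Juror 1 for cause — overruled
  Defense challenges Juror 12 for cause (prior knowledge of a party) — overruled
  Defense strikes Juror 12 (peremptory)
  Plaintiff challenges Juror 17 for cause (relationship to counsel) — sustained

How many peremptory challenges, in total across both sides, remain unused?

Plaintiff allotment: 4 base + 2 multi-party = 6. Defense allotment: 4.
Plaintiff peremptories used: #3, #6, #23, #7 — 4 (for-cause on #20, #10, #1, #17 don't count).
Defense peremptories used: #4, #2, #21, #12 — 4 (for-cause on #2, #12 don't count).
Remaining: (6 − 4) + (4 − 4) = 2.

2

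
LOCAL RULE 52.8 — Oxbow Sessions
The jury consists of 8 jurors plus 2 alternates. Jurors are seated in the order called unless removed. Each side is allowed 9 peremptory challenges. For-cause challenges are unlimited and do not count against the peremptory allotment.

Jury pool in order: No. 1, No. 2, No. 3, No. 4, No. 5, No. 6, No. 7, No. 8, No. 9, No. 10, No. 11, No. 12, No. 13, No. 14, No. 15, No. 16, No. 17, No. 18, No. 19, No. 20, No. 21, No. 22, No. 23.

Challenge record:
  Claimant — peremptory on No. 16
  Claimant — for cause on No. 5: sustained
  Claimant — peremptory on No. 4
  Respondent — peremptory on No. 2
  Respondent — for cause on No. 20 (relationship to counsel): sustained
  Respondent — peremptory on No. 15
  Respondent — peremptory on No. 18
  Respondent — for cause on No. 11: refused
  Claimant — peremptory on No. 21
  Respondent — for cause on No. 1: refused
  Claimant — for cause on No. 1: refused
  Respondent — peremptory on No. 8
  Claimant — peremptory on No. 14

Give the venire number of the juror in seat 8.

12

Removed: #2, #4, #5, #8, #14, #15, #16, #18, #20, #21. (#1, #11 stay — for-cause denied.)
Filling seats in venire order through position 8: #1, #3, #6, #7, #9, #10, #11, #12.
So seat 8 is #12.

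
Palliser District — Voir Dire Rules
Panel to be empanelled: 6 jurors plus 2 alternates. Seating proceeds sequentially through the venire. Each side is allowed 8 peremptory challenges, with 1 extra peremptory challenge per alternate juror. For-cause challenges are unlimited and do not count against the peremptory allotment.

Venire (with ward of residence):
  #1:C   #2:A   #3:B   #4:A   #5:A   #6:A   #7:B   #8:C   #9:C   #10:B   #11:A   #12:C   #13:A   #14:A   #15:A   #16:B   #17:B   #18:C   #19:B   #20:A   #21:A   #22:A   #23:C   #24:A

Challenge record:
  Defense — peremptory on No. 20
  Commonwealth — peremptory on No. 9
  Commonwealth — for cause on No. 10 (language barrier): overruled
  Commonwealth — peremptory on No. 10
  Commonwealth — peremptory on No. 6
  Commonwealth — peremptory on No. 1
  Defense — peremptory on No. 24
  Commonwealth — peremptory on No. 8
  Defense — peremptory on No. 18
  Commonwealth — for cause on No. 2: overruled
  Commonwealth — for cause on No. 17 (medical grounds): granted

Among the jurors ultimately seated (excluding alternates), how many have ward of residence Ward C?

Removed: #1, #6, #8, #9, #10, #17, #18, #20, #24.
Seated jurors 1–6: #2, #3, #4, #5, #7, #11 (alternates #12, #13 not counted).
None of those are in Ward C → 0.

0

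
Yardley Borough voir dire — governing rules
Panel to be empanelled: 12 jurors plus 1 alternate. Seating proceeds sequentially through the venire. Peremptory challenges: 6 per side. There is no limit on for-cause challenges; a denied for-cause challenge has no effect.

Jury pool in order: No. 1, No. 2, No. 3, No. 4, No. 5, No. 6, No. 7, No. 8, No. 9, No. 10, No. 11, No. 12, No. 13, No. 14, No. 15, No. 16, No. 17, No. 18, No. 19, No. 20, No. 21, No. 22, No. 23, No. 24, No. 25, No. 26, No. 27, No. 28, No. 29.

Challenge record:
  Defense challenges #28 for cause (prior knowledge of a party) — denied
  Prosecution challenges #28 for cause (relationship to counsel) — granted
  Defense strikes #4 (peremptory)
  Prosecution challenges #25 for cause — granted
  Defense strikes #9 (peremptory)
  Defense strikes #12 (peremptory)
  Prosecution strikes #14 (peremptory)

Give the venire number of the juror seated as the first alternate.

Removed: #4, #9, #12, #14, #25, #28.
Filling seats in venire order through position 13: #1, #2, #3, #5, #6, #7, #8, #10, #11, #13, #15, #16, #17.
So alternate 1 is #17.

17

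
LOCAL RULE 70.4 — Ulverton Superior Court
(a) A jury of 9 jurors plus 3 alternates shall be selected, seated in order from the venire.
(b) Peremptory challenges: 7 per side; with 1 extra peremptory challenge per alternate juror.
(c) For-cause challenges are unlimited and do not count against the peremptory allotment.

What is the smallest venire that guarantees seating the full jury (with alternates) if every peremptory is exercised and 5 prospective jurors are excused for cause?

Seats to fill: 9 + 3 alternates = 12.
Peremptories: 7 + 1×3 = 10 per side × 2 sides = 20.
For-cause removals: 5.
Minimum venire: 12 + 20 + 5 = 37.

37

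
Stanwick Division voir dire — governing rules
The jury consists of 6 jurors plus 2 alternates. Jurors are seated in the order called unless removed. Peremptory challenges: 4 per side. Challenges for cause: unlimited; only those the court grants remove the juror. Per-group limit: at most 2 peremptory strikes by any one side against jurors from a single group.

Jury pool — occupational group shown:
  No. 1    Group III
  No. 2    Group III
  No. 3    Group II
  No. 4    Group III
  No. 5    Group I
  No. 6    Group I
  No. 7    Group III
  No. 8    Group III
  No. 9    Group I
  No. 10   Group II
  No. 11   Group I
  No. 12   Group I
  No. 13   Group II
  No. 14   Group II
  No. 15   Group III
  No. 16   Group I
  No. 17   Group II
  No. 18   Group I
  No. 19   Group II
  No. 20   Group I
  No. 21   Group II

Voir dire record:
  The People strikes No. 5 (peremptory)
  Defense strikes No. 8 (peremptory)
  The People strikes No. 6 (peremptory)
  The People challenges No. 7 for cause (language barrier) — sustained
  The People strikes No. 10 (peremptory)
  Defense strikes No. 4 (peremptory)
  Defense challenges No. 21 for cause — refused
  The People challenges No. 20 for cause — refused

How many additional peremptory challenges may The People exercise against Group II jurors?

The People peremptories so far: #5, #6, #10 — 3 of 4 used, 1 left overall.
Against Group II: #10 — 1 used; per-group cap 2 leaves 1.
Binding limit: min(1, 1) = 1.

1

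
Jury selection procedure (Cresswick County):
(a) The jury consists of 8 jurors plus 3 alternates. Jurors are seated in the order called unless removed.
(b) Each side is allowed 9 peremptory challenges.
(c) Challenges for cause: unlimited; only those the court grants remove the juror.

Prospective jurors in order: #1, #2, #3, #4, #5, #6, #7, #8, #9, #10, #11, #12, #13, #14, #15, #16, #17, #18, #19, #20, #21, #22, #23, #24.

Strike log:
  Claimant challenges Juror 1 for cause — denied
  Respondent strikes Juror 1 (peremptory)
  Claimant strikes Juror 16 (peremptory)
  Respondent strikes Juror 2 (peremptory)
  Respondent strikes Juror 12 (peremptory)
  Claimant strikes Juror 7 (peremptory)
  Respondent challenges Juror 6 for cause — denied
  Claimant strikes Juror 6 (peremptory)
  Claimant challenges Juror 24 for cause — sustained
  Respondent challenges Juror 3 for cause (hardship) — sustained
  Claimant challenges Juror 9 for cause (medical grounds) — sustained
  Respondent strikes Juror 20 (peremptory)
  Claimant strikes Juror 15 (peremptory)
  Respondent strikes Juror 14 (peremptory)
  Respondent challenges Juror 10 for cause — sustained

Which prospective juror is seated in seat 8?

Removed: #1, #2, #3, #6, #7, #9, #10, #12, #14, #15, #16, #20, #24.
Seating in order: seats 1–8 → #4, #5, #8, #11, #13, #17, #18, #19; alternates → #21, #22, #23.
So seat 8 is #19.

19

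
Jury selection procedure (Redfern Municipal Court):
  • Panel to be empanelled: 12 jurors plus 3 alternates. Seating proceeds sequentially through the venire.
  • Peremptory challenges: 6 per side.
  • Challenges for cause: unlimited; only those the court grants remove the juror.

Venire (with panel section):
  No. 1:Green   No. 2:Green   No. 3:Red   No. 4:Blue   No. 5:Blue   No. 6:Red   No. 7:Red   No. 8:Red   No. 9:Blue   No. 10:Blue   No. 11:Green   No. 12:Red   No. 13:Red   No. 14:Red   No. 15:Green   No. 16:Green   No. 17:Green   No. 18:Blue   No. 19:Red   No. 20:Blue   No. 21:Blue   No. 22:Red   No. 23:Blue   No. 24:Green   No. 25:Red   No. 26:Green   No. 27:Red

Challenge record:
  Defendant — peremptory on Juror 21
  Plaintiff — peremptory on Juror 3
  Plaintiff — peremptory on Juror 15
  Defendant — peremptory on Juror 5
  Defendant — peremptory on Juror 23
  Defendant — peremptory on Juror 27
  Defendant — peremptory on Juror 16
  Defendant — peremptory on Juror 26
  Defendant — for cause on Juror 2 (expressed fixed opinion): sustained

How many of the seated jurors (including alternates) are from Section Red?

Removed: #2, #3, #5, #15, #16, #21, #23, #26, #27.
Seated (15 incl. alternates): #1, #4, #6, #7, #8, #9, #10, #11, #12, #13, #14, #17, #18, #19, #20.
Of those, in Section Red: #6, #7, #8, #12, #13, #14, #19 → 7.

7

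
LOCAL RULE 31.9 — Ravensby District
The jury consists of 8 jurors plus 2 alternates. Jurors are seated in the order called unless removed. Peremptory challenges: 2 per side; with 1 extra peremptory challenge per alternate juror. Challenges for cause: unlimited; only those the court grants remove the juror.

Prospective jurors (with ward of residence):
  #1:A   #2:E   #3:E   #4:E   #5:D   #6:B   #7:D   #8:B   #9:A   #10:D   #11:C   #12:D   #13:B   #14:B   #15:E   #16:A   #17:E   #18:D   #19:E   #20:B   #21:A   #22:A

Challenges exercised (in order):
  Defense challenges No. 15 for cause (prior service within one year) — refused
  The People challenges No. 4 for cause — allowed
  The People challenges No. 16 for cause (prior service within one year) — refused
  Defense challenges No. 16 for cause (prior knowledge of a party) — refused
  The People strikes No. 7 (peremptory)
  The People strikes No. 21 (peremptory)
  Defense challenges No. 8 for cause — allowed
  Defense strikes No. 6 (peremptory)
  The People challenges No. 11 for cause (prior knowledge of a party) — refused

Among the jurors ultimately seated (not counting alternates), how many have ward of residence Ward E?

2

Removed: #4, #6, #7, #8, #21.
Seated jurors 1–8: #1, #2, #3, #5, #9, #10, #11, #12 (alternates #13, #14 not counted).
Of those, in Ward E: #2, #3 → 2.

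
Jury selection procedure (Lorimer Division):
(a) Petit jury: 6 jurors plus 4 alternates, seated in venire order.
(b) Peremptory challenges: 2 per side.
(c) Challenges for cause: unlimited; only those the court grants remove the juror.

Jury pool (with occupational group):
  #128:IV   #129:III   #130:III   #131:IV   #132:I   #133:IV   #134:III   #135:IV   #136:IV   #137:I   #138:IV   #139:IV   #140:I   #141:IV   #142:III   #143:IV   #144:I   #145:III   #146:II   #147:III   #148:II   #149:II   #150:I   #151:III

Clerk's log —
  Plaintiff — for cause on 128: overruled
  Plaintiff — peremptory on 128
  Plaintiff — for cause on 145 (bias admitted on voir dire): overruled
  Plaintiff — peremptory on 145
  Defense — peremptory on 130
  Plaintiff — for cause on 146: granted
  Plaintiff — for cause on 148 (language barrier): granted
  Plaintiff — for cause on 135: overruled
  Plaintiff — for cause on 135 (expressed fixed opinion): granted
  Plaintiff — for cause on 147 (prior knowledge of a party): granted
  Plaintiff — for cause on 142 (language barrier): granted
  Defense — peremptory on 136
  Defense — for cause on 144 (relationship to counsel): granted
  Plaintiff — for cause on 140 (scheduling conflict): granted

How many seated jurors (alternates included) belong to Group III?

Removed: #128, #130, #135, #136, #140, #142, #144, #145, #146, #147, #148.
Seated (10 incl. alternates): #129, #131, #132, #133, #134, #137, #138, #139, #141, #143.
Of those, in Group III: #129, #134 → 2.

2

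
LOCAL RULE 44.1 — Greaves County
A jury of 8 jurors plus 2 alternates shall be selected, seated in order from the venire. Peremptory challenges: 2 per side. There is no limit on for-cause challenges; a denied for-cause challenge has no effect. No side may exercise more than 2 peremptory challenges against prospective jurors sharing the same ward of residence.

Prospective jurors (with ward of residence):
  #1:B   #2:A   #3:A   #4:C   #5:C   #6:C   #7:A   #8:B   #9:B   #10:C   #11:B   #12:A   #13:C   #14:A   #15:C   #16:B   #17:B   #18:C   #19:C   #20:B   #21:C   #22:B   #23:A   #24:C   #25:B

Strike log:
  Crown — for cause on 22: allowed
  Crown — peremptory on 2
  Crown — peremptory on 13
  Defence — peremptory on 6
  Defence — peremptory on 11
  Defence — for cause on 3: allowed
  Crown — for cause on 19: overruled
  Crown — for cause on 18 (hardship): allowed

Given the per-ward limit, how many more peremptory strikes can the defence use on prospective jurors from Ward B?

Defence peremptories so far: #6, #11 — 2 of 2 used, 0 left overall.
Against Ward B: #11 — 1 used; per-ward cap 2 leaves 1.
Binding limit: min(0, 1) = 0.

0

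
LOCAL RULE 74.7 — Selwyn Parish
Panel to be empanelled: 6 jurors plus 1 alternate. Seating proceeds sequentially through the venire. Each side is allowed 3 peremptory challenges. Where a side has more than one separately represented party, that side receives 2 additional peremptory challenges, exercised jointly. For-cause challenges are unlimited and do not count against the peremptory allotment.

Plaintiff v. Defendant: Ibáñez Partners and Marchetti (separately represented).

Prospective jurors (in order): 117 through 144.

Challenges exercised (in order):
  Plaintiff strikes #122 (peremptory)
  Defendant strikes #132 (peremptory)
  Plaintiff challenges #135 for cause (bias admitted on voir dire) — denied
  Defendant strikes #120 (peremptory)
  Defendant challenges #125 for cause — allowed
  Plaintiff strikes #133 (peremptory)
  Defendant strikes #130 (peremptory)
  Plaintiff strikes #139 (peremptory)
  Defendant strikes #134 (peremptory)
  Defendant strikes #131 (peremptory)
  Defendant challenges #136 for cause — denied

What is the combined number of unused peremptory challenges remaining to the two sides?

Plaintiff allotment: 3. Defendant allotment: 3 base + 2 multi-party = 5.
Plaintiff peremptories used: #122, #133, #139 — 3 (the for-cause on #135 doesn't count).
Defendant peremptories used: #132, #120, #130, #134, #131 — 5 (for-cause on #125, #136 don't count).
Remaining: (3 − 3) + (5 − 5) = 0.

0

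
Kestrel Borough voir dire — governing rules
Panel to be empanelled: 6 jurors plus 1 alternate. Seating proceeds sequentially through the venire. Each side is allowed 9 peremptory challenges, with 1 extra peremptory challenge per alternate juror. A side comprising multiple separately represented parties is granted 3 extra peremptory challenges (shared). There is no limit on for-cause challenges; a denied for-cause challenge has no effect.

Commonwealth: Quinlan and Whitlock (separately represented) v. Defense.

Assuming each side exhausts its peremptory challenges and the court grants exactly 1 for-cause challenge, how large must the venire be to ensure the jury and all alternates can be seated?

Seats to fill: 6 + 1 alternates = 7.
Peremptories — Commonwealth: 9 + 1×1 + 3 = 13; Defense: 9 + 1×1 = 10; total 23.
For-cause removals: 1.
Minimum venire: 7 + 23 + 1 = 31.

31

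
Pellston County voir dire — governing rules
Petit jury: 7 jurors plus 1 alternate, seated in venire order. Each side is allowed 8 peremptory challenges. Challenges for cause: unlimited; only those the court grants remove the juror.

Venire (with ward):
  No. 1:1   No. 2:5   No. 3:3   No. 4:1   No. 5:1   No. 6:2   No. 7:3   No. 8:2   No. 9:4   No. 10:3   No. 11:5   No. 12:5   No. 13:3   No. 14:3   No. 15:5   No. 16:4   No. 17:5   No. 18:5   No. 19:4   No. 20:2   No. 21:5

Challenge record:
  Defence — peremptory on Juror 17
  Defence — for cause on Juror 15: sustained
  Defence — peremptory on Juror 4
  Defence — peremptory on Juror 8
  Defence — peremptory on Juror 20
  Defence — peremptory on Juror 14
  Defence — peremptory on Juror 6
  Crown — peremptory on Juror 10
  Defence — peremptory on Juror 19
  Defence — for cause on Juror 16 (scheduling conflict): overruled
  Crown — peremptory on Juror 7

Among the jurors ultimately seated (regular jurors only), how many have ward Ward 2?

Removed: #4, #6, #7, #8, #10, #14, #15, #17, #19, #20.
Seated jurors 1–7: #1, #2, #3, #5, #9, #11, #12 (alternates #13 not counted).
None of those are in Ward 2 → 0.

0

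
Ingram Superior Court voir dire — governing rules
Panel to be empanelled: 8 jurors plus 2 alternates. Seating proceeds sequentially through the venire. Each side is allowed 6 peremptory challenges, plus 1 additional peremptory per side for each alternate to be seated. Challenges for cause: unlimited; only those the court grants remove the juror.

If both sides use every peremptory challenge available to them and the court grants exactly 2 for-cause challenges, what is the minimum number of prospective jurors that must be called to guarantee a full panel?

28

Seats to fill: 8 + 2 alternates = 10.
Peremptories: 6 + 1×2 = 8 per side × 2 sides = 16.
For-cause removals: 2.
Minimum venire: 10 + 16 + 2 = 28.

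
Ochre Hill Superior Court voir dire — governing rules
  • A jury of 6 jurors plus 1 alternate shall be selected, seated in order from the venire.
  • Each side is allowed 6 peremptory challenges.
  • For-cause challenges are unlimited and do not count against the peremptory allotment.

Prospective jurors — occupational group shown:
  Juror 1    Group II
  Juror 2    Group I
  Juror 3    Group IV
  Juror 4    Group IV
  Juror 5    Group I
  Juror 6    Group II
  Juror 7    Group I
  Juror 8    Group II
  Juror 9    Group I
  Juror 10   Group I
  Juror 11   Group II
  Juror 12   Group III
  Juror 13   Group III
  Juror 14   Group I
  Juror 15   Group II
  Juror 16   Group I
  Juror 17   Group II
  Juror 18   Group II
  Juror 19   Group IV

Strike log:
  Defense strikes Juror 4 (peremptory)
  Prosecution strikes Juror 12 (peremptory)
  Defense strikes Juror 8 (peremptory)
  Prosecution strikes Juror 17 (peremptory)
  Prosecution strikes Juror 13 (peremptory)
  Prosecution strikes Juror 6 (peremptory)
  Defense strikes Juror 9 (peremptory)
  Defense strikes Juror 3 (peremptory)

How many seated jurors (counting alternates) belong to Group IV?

Removed: #3, #4, #6, #8, #9, #12, #13, #17.
Seated (7 incl. alternates): #1, #2, #5, #7, #10, #11, #14.
None of those are in Group IV → 0.

0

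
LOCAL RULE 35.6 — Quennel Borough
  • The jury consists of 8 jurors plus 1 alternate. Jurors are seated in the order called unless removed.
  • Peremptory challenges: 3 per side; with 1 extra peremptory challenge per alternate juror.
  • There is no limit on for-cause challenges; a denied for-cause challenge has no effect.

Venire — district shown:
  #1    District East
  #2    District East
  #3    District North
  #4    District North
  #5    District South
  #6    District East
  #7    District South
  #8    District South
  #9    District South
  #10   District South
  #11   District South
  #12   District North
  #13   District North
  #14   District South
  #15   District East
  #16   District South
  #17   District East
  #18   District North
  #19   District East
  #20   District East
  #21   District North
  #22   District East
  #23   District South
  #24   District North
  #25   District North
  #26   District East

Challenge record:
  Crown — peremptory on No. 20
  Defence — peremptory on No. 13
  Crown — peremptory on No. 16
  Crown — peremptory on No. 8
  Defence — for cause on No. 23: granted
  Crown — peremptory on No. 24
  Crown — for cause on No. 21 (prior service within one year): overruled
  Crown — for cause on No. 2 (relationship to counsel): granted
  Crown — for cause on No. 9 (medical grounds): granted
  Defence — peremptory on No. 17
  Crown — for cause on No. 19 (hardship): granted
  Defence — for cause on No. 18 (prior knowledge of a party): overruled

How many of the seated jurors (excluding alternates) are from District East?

2

Removed: #2, #8, #9, #13, #16, #17, #19, #20, #23, #24.
Seated jurors 1–8: #1, #3, #4, #5, #6, #7, #10, #11 (alternates #12 not counted).
Of those, in District East: #1, #6 → 2.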